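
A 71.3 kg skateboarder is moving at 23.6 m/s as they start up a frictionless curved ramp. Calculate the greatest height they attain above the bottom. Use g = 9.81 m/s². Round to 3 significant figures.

By energy conservation, ½mv² = mgh
h = v²/(2g) = 23.6²/(2 × 9.81) = 28.39 m

h = 28.4 m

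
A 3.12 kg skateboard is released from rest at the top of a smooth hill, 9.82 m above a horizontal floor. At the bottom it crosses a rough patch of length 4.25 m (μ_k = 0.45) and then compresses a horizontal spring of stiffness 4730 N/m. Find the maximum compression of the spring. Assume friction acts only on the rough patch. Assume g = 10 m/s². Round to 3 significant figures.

x = 0.323 m

Initial energy: E₁ = mgh = (3.12)(10)(9.82) = 306.38 J
Friction removes W_f = μ_k mg d = (0.45)(3.12)(10)(4.25) = 59.67 J
Energy reaching the spring: E = 306.38 − 59.67 = 246.71 J
At max compression ½kx² = E ⇒ x = √(2E/k) = √(2 × 246.71/4730) = 0.3230 m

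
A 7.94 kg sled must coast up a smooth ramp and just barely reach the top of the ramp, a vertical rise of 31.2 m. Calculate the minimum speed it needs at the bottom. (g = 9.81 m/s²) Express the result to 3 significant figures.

v = 24.7 m/s

At the top it is momentarily at rest, so all KE converts to PE: ½mv² = mgh
v = √(2gh) = √(2 × 9.81 × 31.2) = 24.74 m/s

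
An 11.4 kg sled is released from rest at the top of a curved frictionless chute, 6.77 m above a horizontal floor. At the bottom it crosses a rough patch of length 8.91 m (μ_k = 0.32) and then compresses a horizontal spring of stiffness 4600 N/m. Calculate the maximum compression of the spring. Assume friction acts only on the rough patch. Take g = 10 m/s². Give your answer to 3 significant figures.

x = 0.441 m

Initial energy: E₁ = mgh = (11.4)(10)(6.77) = 771.78 J
Friction removes W_f = μ_k mg d = (0.32)(11.4)(10)(8.91) = 325.0 J
Energy reaching the spring: E = 771.78 − 325.0 = 446.74 J
At max compression ½kx² = E ⇒ x = √(2E/k) = √(2 × 446.74/4600) = 0.4407 m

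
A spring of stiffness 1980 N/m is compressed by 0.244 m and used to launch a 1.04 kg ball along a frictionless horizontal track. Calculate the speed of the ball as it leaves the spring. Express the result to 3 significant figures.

v = 10.6 m/s

Spring PE converts entirely to kinetic energy: ½kx² = ½mv²
v = x√(k/m) = 0.244 × √(1980/1.04) = 10.65 m/s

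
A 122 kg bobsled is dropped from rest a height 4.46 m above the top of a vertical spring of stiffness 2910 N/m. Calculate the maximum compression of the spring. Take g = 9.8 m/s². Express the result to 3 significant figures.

x = 2.37 m

Let x be the compression. The total drop is H + x, and the bobsled is instantaneously at rest at max compression, so energy conservation gives:
mg(H + x) = ½kx²
½(2910)x² − (122)(9.8)x − (122)(9.8)(4.46) = 0
1455x² − 1196x − 5332 = 0
x = [1196 + √(1.429e+06 + 3.1034e+07)]/(2 × 1455) = 2.369 m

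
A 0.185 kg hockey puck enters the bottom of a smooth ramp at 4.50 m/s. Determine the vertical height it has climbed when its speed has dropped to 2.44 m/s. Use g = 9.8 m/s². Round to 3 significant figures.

Conservation of energy: ½mv₁² = ½mv₂² + mgh
h = (v₁² − v₂²)/(2g) = (4.50² − 2.44²)/(2 × 9.8) = 0.7294 m

h = 0.729 m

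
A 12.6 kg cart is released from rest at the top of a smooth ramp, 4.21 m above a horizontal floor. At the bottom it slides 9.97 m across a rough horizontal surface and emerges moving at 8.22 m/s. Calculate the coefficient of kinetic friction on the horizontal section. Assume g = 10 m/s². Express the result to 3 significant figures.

Applying the work–energy principle:
mgh = ½mv² + μ_k m g d
mgh = 530.46 J; ½mv² = 425.68 J
W_f = 530.46 − 425.68 = 104.8 J
μ_k = W_f/(mg·d) = 104.8/(126.0 × 9.97) = 0.08341

μ_k = 0.0834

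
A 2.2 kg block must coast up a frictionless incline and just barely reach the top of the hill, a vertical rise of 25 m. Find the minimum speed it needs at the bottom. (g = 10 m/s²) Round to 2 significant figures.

v = 22 m/s

At the top it is momentarily at rest, so all KE converts to PE: ½mv² = mgh
v = √(2gh) = √(2 × 10 × 25) = 22.36 m/s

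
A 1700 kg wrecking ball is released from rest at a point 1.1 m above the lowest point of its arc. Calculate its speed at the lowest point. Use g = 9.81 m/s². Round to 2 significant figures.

v = 4.6 m/s

Energy conservation between the two points: mgh = ½mv²
v = √(2gh) = √(2 × 9.81 × 1.1) = √21.582 = 4.646 m/s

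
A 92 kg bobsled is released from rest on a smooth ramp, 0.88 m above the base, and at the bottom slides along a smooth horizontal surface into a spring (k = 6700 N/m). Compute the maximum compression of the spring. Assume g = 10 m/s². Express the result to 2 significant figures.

x = 0.49 m

At max compression the bobsled is momentarily at rest: mgh = ½kx²
x = √(2mgh/k) = √(2 × 92 × 10 × 0.88 / 6700) = 0.4916 m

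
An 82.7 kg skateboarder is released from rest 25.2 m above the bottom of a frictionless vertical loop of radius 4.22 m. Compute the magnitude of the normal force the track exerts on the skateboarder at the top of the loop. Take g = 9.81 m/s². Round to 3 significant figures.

Energy from release to top (height 2r): mgh = ½mv_top² + mg(2r)
v_top² = 2g(h − 2r) = 2(9.81)(25.2 − 8.440) = 328.83 m²/s²
At the top, both N and weight point toward the centre: N + mg = mv_top²/r
N = m(v_top²/r − g) = 82.7(328.83/4.22 − 9.81) = 5633 N

N = 5630 N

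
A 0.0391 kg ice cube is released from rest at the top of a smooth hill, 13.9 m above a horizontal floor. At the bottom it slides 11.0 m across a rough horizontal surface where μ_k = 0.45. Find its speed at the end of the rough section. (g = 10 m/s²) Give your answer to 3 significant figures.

Energy bookkeeping (friction removes W_f = μ_k N d):
mgh = ½mv² + μ_k m g d
W_f = μ_k mg d = (0.45)(0.0391)(10)(11.0) = 1.935 J
½mv² = mgh − W_f = 5.4349 − 1.935 = 3.4995 J
v = √(2 × 3.4995/0.0391) = 13.38 m/s

v = 13.4 m/s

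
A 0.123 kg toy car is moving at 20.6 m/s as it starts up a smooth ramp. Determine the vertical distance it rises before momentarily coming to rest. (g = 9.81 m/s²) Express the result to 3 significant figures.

By energy conservation, ½mv² = mgh
h = v²/(2g) = 20.6²/(2 × 9.81) = 21.63 m

h = 21.6 m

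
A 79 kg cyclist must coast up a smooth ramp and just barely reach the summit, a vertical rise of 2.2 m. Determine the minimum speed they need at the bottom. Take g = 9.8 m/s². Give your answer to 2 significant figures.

At the top they are momentarily at rest, so all KE converts to PE: ½mv² = mgh
v = √(2gh) = √(2 × 9.8 × 2.2) = 6.567 m/s

v = 6.6 m/s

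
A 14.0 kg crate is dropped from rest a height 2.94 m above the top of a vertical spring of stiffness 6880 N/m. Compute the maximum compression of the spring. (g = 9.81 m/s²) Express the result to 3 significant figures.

x = 0.363 m

Take the reference level at the top of the uncompressed spring. At max compression the crate has fallen H + x and is momentarily at rest:
mg(H + x) = ½kx²
½(6880)x² − (14.0)(9.81)x − (14.0)(9.81)(2.94) = 0
3440x² − 137.3x − 403.8 = 0
x = [137.3 + √(18862 + 5.5560e+06)]/(2 × 3440) = 0.3631 m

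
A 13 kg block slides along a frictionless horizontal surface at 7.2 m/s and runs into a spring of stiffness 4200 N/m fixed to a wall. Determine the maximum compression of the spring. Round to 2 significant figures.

At max compression the block is momentarily at rest: ½mv² = ½kx²
x = v√(m/k) = 7.2 × √(13/4200) = 0.4006 m

x = 0.40 m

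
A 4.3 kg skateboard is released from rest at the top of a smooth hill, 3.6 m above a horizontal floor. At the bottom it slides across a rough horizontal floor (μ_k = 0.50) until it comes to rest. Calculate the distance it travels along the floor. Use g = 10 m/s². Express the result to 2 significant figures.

d = 7.2 m

Applying the work–energy principle:
At rest all PE has been dissipated by friction: mgh = μ_k m g d
d = h/μ_k = 3.6/0.50 = 7.200 m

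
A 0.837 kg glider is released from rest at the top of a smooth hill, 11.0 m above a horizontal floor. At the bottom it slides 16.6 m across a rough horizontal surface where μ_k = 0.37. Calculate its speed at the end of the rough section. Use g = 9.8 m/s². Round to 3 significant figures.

Applying the work–energy principle:
mgh = ½mv² + μ_k m g d
W_f = μ_k mg d = (0.37)(0.837)(9.8)(16.6) = 50.38 J
½mv² = mgh − W_f = 90.229 − 50.38 = 39.848 J
v = √(2 × 39.848/0.837) = 9.758 m/s

v = 9.76 m/s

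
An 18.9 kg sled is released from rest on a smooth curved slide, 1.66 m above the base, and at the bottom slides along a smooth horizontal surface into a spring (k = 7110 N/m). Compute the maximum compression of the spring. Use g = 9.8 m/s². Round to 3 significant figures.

Energy conservation (no friction) from release to max compression: mgh = ½kx²
x = √(2mgh/k) = √(2 × 18.9 × 9.8 × 1.66 / 7110) = 0.2941 m

x = 0.294 m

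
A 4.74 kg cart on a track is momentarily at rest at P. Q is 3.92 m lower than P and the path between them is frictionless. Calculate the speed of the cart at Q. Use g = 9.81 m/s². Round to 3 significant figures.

v = 8.77 m/s

Energy conservation between the two points: mgh = ½mv²
The mass cancels from both sides.
v = √(2gh) = √(2 × 9.81 × 3.92) = √76.910 = 8.770 m/s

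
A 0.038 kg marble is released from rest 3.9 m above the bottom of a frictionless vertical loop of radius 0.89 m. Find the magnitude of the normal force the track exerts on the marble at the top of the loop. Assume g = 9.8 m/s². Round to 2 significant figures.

Energy from release to top (height 2r): mgh = ½mv_top² + mg(2r)
v_top² = 2g(h − 2r) = 2(9.8)(3.9 − 1.780) = 41.552 m²/s²
At the top, both N and weight point toward the centre: N + mg = mv_top²/r
N = m(v_top²/r − g) = 0.038(41.552/0.89 − 9.8) = 1.402 N

N = 1.4 N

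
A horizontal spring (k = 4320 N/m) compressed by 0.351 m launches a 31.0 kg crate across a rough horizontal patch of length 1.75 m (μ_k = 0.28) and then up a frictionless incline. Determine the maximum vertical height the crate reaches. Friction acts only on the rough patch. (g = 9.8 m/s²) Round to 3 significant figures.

h = 0.386 m

Spring energy: E₀ = ½kx² = ½(4320)(0.351)² = 266.11 J
Friction: W_f = μ_k mg d = (0.28)(31.0)(9.8)(1.75) = 148.9 J
Energy at base of ramp: E = 266.11 − 148.9 = 117.25 J
At max height all remaining energy is PE: mgh = E ⇒ h = E/(mg) = 117.25/(31.0 × 9.8) = 0.3860 m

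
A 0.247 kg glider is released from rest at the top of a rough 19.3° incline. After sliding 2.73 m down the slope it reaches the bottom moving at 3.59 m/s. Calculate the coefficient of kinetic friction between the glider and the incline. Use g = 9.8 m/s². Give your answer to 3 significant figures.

Energy balance down the incline: mg L sinθ − ½mv² = μ_k (mg cosθ) L
mgL sinθ = 2.1841 J; ½mv² = 1.5917 J
W_f = 2.1841 − 1.5917 = 0.5924 J
μ_k = W_f/(mg cosθ · L) = 0.5924/(2.285 × 2.73) = 0.09499

μ_k = 0.0950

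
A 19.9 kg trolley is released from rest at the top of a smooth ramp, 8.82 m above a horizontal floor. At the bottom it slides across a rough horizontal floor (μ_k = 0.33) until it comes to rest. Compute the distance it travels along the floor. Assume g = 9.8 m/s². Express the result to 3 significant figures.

d = 26.7 m

Energy at the top = energy at the end + work done against friction:
At rest all PE has been dissipated by friction: mgh = μ_k m g d
d = h/μ_k = 8.82/0.33 = 26.73 m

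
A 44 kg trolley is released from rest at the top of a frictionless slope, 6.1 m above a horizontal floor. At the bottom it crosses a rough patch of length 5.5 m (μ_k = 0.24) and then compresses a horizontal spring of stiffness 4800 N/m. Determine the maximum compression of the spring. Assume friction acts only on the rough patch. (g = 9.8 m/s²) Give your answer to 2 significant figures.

Initial energy: E₁ = mgh = (44)(9.8)(6.1) = 2630.3 J
Friction removes W_f = μ_k mg d = (0.24)(44)(9.8)(5.5) = 569.2 J
Energy reaching the spring: E = 2630.3 − 569.2 = 2061.1 J
At max compression ½kx² = E ⇒ x = √(2E/k) = √(2 × 2061.1/4800) = 0.9267 m

x = 0.93 m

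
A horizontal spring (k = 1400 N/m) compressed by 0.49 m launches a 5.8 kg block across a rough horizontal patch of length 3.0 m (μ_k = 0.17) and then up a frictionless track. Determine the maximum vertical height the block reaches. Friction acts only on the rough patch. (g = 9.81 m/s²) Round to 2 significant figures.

h = 2.4 m

Spring energy: E₀ = ½kx² = ½(1400)(0.49)² = 168.07 J
Friction: W_f = μ_k mg d = (0.17)(5.8)(9.81)(3.0) = 29.02 J
Energy at base of ramp: E = 168.07 − 29.02 = 139.05 J
At max height all remaining energy is PE: mgh = E ⇒ h = E/(mg) = 139.05/(5.8 × 9.81) = 2.444 m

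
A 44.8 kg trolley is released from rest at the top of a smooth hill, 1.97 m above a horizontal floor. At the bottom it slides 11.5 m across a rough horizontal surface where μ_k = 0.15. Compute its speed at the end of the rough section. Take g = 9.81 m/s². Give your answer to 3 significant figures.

v = 2.19 m/s

Energy at the top = energy at the end + work done against friction:
mgh = ½mv² + μ_k m g d
W_f = μ_k mg d = (0.15)(44.8)(9.81)(11.5) = 758.1 J
½mv² = mgh − W_f = 865.79 − 758.1 = 107.67 J
v = √(2 × 107.67/44.8) = 2.192 m/s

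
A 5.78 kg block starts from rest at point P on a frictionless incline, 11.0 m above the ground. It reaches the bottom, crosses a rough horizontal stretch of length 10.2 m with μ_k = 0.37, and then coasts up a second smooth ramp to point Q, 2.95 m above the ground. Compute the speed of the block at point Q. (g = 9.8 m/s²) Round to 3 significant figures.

Energy at P: mgh₁ = (5.78)(9.8)(11.0) = 623.08 J
Friction loss: W_f = μ_k mg d = 213.8 J
At Q: ½mv² + mgh₂ = mgh₁ − W_f
½mv² = 623.08 − 213.8 − 167.10 = 242.21 J
v = √(2 × 242.21/5.78) = 9.155 m/s

v = 9.15 m/s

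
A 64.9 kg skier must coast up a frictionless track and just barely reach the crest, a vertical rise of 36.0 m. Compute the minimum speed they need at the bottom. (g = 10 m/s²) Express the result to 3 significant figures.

v = 26.8 m/s

At the top they are momentarily at rest, so all KE converts to PE: ½mv² = mgh
v = √(2gh) = √(2 × 10 × 36.0) = 26.83 m/s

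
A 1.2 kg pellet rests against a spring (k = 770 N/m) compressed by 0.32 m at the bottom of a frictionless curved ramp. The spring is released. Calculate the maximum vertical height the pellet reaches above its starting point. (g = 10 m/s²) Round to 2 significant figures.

Energy conservation from release to the highest point: ½kx² = mgh
h = kx²/(2mg) = (770)(0.32)²/(2 × 1.2 × 10) = 3.285 m

h = 3.3 m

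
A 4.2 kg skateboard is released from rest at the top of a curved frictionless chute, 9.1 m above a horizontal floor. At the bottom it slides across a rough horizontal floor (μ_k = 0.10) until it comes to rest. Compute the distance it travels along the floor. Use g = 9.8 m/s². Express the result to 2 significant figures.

d = 91 m

Applying the work–energy principle:
At rest all PE has been dissipated by friction: mgh = μ_k m g d
d = h/μ_k = 9.1/0.10 = 91.00 m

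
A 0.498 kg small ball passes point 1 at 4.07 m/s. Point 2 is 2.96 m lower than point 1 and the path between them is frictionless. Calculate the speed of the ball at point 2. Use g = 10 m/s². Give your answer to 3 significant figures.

Energy conservation between the two points: ½mv₀² + mgh = ½mv²
v² = v₀² + 2gh = (4.07)² + 2(10)(2.96) = 75.765
v = √75.765 = 8.704 m/s

v = 8.70 m/s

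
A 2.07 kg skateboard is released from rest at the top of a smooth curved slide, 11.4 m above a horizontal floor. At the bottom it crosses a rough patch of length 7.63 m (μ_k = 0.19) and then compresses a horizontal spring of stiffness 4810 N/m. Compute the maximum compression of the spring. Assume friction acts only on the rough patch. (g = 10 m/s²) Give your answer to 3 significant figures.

x = 0.293 m

Initial energy: E₁ = mgh = (2.07)(10)(11.4) = 235.98 J
Friction removes W_f = μ_k mg d = (0.19)(2.07)(10)(7.63) = 30.01 J
Energy reaching the spring: E = 235.98 − 30.01 = 205.97 J
At max compression ½kx² = E ⇒ x = √(2E/k) = √(2 × 205.97/4810) = 0.2926 m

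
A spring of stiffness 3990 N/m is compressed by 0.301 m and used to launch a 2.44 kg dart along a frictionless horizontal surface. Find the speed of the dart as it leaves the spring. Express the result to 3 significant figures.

Spring PE converts entirely to kinetic energy: ½kx² = ½mv²
v = x√(k/m) = 0.301 × √(3990/2.44) = 12.17 m/s

v = 12.2 m/s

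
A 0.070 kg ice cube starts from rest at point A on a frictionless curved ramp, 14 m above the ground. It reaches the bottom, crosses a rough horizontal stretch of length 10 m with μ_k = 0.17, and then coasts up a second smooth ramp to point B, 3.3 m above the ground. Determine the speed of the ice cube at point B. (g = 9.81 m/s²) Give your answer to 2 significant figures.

v = 13 m/s

Energy at A: mgh₁ = (0.070)(9.81)(14) = 9.6138 J
Friction loss: W_f = μ_k mg d = 1.167 J
At B: ½mv² + mgh₂ = mgh₁ − W_f
½mv² = 9.6138 − 1.167 − 2.2661 = 6.1803 J
v = √(2 × 6.1803/0.070) = 13.29 m/s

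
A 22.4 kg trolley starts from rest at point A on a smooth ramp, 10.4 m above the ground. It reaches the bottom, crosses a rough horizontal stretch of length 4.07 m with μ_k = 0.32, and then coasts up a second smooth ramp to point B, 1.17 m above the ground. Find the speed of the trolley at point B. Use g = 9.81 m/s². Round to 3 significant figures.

v = 12.5 m/s

Energy at A: mgh₁ = (22.4)(9.81)(10.4) = 2285.3 J
Friction loss: W_f = μ_k mg d = 286.2 J
At B: ½mv² + mgh₂ = mgh₁ − W_f
½mv² = 2285.3 − 286.2 − 257.10 = 1742.0 J
v = √(2 × 1742.0/22.4) = 12.47 m/s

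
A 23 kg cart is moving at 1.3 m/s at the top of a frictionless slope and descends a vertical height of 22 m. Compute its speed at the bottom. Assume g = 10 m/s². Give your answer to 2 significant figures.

v = 21 m/s

By conservation of mechanical energy, ½mv₀² + mgh = ½mv²
v² = v₀² + 2gh = (1.3)² + 2(10)(22) = 441.69
v = √441.69 = 21.02 m/s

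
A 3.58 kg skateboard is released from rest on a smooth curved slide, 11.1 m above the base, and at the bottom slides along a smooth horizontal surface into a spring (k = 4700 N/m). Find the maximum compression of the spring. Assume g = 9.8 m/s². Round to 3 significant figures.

Gravitational PE at the top equals spring PE at max compression: mgh = ½kx²
x = √(2mgh/k) = √(2 × 3.58 × 9.8 × 11.1 / 4700) = 0.4071 m

x = 0.407 m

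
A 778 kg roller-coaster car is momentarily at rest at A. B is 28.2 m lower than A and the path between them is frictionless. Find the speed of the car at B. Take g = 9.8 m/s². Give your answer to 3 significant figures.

v = 23.5 m/s

Equating total energy at the two states: mgh = ½mv²
v = √(2gh) = √(2 × 9.8 × 28.2) = √552.72 = 23.51 m/s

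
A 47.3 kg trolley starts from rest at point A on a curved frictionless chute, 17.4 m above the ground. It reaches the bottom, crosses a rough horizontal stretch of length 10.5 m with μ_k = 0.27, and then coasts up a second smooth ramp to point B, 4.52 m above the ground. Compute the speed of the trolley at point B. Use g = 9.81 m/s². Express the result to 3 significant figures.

v = 14.0 m/s

Energy at A: mgh₁ = (47.3)(9.81)(17.4) = 8073.8 J
Friction loss: W_f = μ_k mg d = 1315 J
At B: ½mv² + mgh₂ = mgh₁ − W_f
½mv² = 8073.8 − 1315 − 2097.3 = 4661.0 J
v = √(2 × 4661.0/47.3) = 14.04 m/s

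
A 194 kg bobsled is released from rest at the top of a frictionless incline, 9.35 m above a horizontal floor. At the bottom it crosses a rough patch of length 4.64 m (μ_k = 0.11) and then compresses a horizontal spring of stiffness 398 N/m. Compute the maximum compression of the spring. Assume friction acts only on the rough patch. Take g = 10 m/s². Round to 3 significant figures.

Initial energy: E₁ = mgh = (194)(10)(9.35) = 18139 J
Friction removes W_f = μ_k mg d = (0.11)(194)(10)(4.64) = 990.2 J
Energy reaching the spring: E = 18139 − 990.2 = 17149 J
At max compression ½kx² = E ⇒ x = √(2E/k) = √(2 × 17149/398) = 9.283 m

x = 9.28 m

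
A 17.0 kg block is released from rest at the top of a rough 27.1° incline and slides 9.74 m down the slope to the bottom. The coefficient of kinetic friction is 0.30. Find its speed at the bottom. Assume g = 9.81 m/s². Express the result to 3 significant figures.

v = 6.00 m/s

Taking the bottom as reference, mgh = ½mv² + μ_k N L with h = L sinθ, N = mg cosθ:
mgh = mgL sinθ = (17.0)(9.81)(9.74)sin27.1° = 739.96 J
W_f = μ_k mg cosθ · L = (0.30)(17.0)(9.81)cos27.1°·9.74 = 433.8 J
½mv² = 739.96 − 433.8 = 306.16 J
v = √(2 × 306.16/17.0) = 6.002 m/s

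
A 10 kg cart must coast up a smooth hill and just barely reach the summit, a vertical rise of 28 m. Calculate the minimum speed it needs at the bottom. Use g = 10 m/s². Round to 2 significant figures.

v = 24 m/s

At the top it is momentarily at rest, so all KE converts to PE: ½mv² = mgh
v = √(2gh) = √(2 × 10 × 28) = 23.66 m/s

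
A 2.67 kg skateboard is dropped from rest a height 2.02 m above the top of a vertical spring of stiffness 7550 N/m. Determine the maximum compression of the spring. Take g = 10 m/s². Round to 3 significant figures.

x = 0.123 m

Take the reference level at the top of the uncompressed spring. At max compression the skateboard has fallen H + x and is momentarily at rest:
mg(H + x) = ½kx²
½(7550)x² − (2.67)(10)x − (2.67)(10)(2.02) = 0
3775x² − 26.70x − 53.93 = 0
x = [26.70 + √(712.9 + 814403)]/(2 × 3775) = 0.1231 m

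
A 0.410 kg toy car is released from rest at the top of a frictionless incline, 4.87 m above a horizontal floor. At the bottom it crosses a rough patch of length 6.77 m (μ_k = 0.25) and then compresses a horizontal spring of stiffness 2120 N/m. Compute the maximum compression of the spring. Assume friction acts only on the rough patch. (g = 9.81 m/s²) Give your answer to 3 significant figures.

Initial energy: E₁ = mgh = (0.410)(9.81)(4.87) = 19.588 J
Friction removes W_f = μ_k mg d = (0.25)(0.410)(9.81)(6.77) = 6.807 J
Energy reaching the spring: E = 19.588 − 6.807 = 12.780 J
At max compression ½kx² = E ⇒ x = √(2E/k) = √(2 × 12.780/2120) = 0.1098 m

x = 0.110 m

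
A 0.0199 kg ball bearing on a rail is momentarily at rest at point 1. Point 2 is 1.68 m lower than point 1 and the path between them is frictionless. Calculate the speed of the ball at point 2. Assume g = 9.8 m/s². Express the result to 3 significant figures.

Energy conservation between the two points: mgh = ½mv²
The mass cancels from both sides.
v = √(2gh) = √(2 × 9.8 × 1.68) = √32.928 = 5.738 m/s

v = 5.74 m/s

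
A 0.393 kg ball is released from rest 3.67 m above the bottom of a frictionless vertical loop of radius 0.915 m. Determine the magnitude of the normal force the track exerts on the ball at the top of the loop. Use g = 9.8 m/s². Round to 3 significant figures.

Energy from release to top (height 2r): mgh = ½mv_top² + mg(2r)
v_top² = 2g(h − 2r) = 2(9.8)(3.67 − 1.830) = 36.064 m²/s²
At the top, both N and weight point toward the centre: N + mg = mv_top²/r
N = m(v_top²/r − g) = 0.393(36.064/0.915 − 9.8) = 11.64 N

N = 11.6 N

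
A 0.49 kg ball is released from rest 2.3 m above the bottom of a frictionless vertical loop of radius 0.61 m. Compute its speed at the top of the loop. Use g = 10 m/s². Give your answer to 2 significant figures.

v = 4.6 m/s

Energy conservation: mgh = ½mv_top² + mg(2r)
v_top² = 2g(h − 2r) = 2(10)(2.3 − 1.220) = 21.60
v_top = 4.648 m/s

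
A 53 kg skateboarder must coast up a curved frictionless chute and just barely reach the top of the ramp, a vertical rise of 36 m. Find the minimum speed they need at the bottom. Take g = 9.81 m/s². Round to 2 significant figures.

At the top they are momentarily at rest, so all KE converts to PE: ½mv² = mgh
v = √(2gh) = √(2 × 9.81 × 36) = 26.58 m/s

v = 27 m/s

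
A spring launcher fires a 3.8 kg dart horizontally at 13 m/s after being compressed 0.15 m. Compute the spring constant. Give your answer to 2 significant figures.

Energy stored in the spring equals the launch KE: ½kx² = ½mv²
k = mv²/x² = (3.8)(13)²/(0.15)² = 28542 N/m

k = 29000 N/m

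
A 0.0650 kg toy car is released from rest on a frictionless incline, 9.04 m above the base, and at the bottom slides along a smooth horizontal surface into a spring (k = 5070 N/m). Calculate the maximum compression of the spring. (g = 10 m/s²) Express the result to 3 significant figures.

Energy conservation (no friction) from release to max compression: mgh = ½kx²
x = √(2mgh/k) = √(2 × 0.0650 × 10 × 9.04 / 5070) = 0.04815 m

x = 0.0481 m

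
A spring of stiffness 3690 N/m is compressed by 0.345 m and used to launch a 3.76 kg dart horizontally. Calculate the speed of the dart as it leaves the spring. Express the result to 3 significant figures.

v = 10.8 m/s

The dart leaves the spring when the spring is at natural length, so ½kx² = ½mv²
v = x√(k/m) = 0.345 × √(3690/3.76) = 10.81 m/s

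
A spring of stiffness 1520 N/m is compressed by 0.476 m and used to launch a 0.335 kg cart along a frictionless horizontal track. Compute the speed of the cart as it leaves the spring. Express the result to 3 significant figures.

v = 32.1 m/s

The cart leaves the spring when the spring is at natural length, so ½kx² = ½mv²
v = x√(k/m) = 0.476 × √(1520/0.335) = 32.06 m/s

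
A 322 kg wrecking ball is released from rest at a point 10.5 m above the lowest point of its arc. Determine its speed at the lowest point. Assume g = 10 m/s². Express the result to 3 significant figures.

v = 14.5 m/s

Equating total energy at the two states: mgh = ½mv²
v = √(2gh) = √(2 × 10 × 10.5) = √210.00 = 14.49 m/s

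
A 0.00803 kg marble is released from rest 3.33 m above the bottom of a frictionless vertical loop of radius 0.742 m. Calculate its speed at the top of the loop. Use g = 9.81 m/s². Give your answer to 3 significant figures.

v = 6.02 m/s

Energy conservation: mgh = ½mv_top² + mg(2r)
v_top² = 2g(h − 2r) = 2(9.81)(3.33 − 1.484) = 36.22
v_top = 6.018 m/s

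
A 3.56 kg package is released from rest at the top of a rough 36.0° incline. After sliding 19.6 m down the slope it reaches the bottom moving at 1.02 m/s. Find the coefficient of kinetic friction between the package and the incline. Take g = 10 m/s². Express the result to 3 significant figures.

Energy balance down the incline: mg L sinθ − ½mv² = μ_k (mg cosθ) L
mgL sinθ = 410.13 J; ½mv² = 1.8519 J
W_f = 410.13 − 1.8519 = 408.3 J
μ_k = W_f/(mg cosθ · L) = 408.3/(28.80 × 19.6) = 0.7233

μ_k = 0.723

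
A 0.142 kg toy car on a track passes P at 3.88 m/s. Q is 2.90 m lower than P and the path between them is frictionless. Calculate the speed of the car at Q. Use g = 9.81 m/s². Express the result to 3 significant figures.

v = 8.48 m/s

By conservation of mechanical energy, ½mv₀² + mgh = ½mv²
v² = v₀² + 2gh = (3.88)² + 2(9.81)(2.90) = 71.952
v = √71.952 = 8.482 m/s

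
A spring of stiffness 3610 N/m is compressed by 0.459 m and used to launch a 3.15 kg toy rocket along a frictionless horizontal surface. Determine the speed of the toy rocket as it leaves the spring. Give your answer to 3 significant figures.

v = 15.5 m/s

Spring PE converts entirely to kinetic energy: ½kx² = ½mv²
v = x√(k/m) = 0.459 × √(3610/3.15) = 15.54 m/s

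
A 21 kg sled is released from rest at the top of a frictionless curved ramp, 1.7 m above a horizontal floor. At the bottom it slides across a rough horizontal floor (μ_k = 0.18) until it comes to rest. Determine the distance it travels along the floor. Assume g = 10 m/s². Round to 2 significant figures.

d = 9.4 m

Energy bookkeeping (friction removes W_f = μ_k N d):
At rest all PE has been dissipated by friction: mgh = μ_k m g d
d = h/μ_k = 1.7/0.18 = 9.444 m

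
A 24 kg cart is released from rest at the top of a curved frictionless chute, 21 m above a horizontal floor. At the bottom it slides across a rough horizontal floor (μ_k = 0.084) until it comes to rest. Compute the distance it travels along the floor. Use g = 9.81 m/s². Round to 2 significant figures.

Applying the work–energy principle:
At rest all PE has been dissipated by friction: mgh = μ_k m g d
d = h/μ_k = 21/0.084 = 250.0 m

d = 250 m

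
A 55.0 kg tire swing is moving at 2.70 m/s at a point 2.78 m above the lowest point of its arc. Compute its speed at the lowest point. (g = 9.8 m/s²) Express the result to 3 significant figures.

v = 7.86 m/s

Energy conservation between the two points: ½mv₀² + mgh = ½mv²
The mass cancels from both sides.
v² = v₀² + 2gh = (2.70)² + 2(9.8)(2.78) = 61.778
v = √61.778 = 7.860 m/s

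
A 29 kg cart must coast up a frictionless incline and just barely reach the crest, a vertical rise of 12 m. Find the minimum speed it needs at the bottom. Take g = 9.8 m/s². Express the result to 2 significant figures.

At the top it is momentarily at rest, so all KE converts to PE: ½mv² = mgh
v = √(2gh) = √(2 × 9.8 × 12) = 15.34 m/s

v = 15 m/s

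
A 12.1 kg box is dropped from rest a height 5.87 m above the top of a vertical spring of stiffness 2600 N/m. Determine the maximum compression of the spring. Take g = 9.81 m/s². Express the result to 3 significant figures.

x = 0.779 m

Take the reference level at the top of the uncompressed spring. At max compression the box has fallen H + x and is momentarily at rest:
mg(H + x) = ½kx²
½(2600)x² − (12.1)(9.81)x − (12.1)(9.81)(5.87) = 0
1300x² − 118.7x − 696.8 = 0
x = [118.7 + √(14090 + 3.6232e+06)]/(2 × 1300) = 0.7792 m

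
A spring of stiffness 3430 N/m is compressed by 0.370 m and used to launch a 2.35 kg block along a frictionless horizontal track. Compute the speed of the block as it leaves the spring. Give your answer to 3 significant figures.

Conservation of energy: ½kx² = ½mv²
v = x√(k/m) = 0.370 × √(3430/2.35) = 14.14 m/s

v = 14.1 m/s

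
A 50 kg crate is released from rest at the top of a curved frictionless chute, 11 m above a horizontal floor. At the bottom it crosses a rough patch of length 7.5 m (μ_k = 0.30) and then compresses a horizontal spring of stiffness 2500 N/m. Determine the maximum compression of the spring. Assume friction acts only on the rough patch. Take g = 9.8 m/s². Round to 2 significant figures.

Initial energy: E₁ = mgh = (50)(9.8)(11) = 5390.0 J
Friction removes W_f = μ_k mg d = (0.30)(50)(9.8)(7.5) = 1102 J
Energy reaching the spring: E = 5390.0 − 1102 = 4287.5 J
At max compression ½kx² = E ⇒ x = √(2E/k) = √(2 × 4287.5/2500) = 1.852 m

x = 1.9 m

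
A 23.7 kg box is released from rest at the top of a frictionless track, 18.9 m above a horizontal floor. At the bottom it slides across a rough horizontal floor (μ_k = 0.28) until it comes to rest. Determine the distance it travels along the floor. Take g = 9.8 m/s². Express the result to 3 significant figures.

d = 67.5 m

Applying the work–energy principle:
At rest all PE has been dissipated by friction: mgh = μ_k m g d
d = h/μ_k = 18.9/0.28 = 67.50 m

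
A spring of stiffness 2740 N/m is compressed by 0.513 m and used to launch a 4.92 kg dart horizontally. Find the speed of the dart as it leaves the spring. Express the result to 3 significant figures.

Conservation of energy: ½kx² = ½mv²
v = x√(k/m) = 0.513 × √(2740/4.92) = 12.11 m/s

v = 12.1 m/s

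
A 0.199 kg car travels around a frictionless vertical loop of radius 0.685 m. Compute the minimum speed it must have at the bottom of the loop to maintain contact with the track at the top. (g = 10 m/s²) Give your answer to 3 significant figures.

At the top: mg = mv_top²/r ⇒ v_top² = gr = 6.850 m²/s²
Energy from bottom to top (height 2r): ½mv_bot² = ½mv_top² + mg(2r)
v_bot² = gr + 4gr = 5gr = 34.25
v_bot = √(5gr) = 5.852 m/s

v = 5.85 m/s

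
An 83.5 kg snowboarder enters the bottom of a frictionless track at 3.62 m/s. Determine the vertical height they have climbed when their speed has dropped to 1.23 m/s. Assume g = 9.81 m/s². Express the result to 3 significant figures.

h = 0.591 m

Energy balance between the two points: ½mv₁² = ½mv₂² + mgh
h = (v₁² − v₂²)/(2g) = (3.62² − 1.23²)/(2 × 9.81) = 0.5908 m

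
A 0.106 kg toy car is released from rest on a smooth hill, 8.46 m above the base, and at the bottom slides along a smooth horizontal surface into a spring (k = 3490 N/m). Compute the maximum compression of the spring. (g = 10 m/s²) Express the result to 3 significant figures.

Energy conservation (no friction) from release to max compression: mgh = ½kx²
x = √(2mgh/k) = √(2 × 0.106 × 10 × 8.46 / 3490) = 0.07169 m

x = 0.0717 m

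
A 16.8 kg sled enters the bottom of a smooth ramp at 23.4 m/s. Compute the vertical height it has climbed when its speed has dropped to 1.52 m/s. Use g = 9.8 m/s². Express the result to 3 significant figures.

h = 27.8 m

Energy balance between the two points: ½mv₁² = ½mv₂² + mgh
h = (v₁² − v₂²)/(2g) = (23.4² − 1.52²)/(2 × 9.8) = 27.82 m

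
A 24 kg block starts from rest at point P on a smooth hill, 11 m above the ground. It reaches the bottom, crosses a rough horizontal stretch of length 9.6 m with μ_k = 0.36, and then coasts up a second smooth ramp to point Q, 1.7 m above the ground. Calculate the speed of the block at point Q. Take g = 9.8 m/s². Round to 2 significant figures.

Energy at P: mgh₁ = (24)(9.8)(11) = 2587.2 J
Friction loss: W_f = μ_k mg d = 812.9 J
At Q: ½mv² + mgh₂ = mgh₁ − W_f
½mv² = 2587.2 − 812.9 − 399.84 = 1374.5 J
v = √(2 × 1374.5/24) = 10.70 m/s

v = 11 m/s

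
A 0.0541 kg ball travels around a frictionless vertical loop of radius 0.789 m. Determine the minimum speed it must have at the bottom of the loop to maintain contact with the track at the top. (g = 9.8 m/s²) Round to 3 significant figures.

v = 6.22 m/s

At the top: mg = mv_top²/r ⇒ v_top² = gr = 7.732 m²/s²
Energy from bottom to top (height 2r): ½mv_bot² = ½mv_top² + mg(2r)
v_bot² = gr + 4gr = 5gr = 38.66
v_bot = √(5gr) = 6.218 m/s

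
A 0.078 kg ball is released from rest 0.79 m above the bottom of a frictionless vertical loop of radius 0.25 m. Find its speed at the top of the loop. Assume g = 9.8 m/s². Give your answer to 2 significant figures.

Energy conservation: mgh = ½mv_top² + mg(2r)
v_top² = 2g(h − 2r) = 2(9.8)(0.79 − 0.5000) = 5.684
v_top = 2.384 m/s

v = 2.4 m/s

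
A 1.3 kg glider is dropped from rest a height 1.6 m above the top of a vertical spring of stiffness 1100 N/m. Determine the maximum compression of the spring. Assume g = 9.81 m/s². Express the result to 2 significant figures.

x = 0.20 m

Measuring PE from the top of the relaxed spring, at max compression the glider has dropped H + x with zero KE, so:
mg(H + x) = ½kx²
½(1100)x² − (1.3)(9.81)x − (1.3)(9.81)(1.6) = 0
550.0x² − 12.75x − 20.40 = 0
x = [12.75 + √(162.6 + 44891)]/(2 × 550.0) = 0.2046 m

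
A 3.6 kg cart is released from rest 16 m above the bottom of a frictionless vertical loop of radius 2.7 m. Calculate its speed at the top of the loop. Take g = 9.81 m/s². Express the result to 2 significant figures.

v = 14 m/s

Energy conservation: mgh = ½mv_top² + mg(2r)
v_top² = 2g(h − 2r) = 2(9.81)(16 − 5.400) = 208.0
v_top = 14.42 m/s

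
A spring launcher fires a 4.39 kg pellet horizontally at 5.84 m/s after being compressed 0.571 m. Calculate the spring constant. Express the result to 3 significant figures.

½kx² = ½mv²
k = mv²/x² = (4.39)(5.84)²/(0.571)² = 459.2 N/m

k = 459 N/m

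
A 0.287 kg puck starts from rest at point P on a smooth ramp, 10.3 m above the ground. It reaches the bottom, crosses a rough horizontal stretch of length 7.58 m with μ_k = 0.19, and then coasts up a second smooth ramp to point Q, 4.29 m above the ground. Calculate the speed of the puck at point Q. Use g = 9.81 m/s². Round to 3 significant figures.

v = 9.47 m/s

Energy at P: mgh₁ = (0.287)(9.81)(10.3) = 28.999 J
Friction loss: W_f = μ_k mg d = 4.055 J
At Q: ½mv² + mgh₂ = mgh₁ − W_f
½mv² = 28.999 − 4.055 − 12.078 = 12.866 J
v = √(2 × 12.866/0.287) = 9.469 m/s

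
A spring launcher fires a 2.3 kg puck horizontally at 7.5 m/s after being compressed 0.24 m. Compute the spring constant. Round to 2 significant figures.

k = 2200 N/m

Spring PE at full compression equals KE at release: ½kx² = ½mv²
k = mv²/x² = (2.3)(7.5)²/(0.24)² = 2246 N/m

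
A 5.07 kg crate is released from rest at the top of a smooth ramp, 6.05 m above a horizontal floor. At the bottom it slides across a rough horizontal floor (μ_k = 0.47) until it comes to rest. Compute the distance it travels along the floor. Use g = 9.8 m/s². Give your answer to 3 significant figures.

d = 12.9 m

Applying the work–energy principle:
At rest all PE has been dissipated by friction: mgh = μ_k m g d
d = h/μ_k = 6.05/0.47 = 12.87 m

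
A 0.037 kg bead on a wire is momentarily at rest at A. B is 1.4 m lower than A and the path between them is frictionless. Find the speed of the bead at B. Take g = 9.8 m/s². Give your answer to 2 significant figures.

By conservation of mechanical energy, mgh = ½mv²
v = √(2gh) = √(2 × 9.8 × 1.4) = √27.440 = 5.238 m/s

v = 5.2 m/s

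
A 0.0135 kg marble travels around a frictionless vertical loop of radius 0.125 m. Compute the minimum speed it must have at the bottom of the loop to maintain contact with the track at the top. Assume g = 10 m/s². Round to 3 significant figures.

v = 2.50 m/s

At the top: mg = mv_top²/r ⇒ v_top² = gr = 1.250 m²/s²
Energy from bottom to top (height 2r): ½mv_bot² = ½mv_top² + mg(2r)
v_bot² = gr + 4gr = 5gr = 6.250
v_bot = √(5gr) = 2.500 m/s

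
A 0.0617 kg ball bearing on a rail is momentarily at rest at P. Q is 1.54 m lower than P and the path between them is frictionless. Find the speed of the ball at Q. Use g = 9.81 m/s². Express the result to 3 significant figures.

v = 5.50 m/s

Equating total energy at the two states: mgh = ½mv²
v = √(2gh) = √(2 × 9.81 × 1.54) = √30.215 = 5.497 m/s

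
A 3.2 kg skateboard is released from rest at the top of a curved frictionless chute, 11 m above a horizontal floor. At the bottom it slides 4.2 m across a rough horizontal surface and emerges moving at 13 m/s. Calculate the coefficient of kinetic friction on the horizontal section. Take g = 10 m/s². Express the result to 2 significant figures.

Energy bookkeeping (friction removes W_f = μ_k N d):
mgh = ½mv² + μ_k m g d
mgh = 352.00 J; ½mv² = 270.40 J
W_f = 352.00 − 270.40 = 81.60 J
μ_k = W_f/(mg·d) = 81.60/(32.00 × 4.2) = 0.6071

μ_k = 0.61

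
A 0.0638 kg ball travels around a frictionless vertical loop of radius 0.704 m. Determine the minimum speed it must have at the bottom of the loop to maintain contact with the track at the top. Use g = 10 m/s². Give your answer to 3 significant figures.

At the top: mg = mv_top²/r ⇒ v_top² = gr = 7.040 m²/s²
Energy from bottom to top (height 2r): ½mv_bot² = ½mv_top² + mg(2r)
v_bot² = gr + 4gr = 5gr = 35.20
v_bot = √(5gr) = 5.933 m/s

v = 5.93 m/s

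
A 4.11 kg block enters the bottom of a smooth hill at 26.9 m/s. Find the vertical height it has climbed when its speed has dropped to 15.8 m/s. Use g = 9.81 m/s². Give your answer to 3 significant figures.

Energy balance between the two points: ½mv₁² = ½mv₂² + mgh
h = (v₁² − v₂²)/(2g) = (26.9² − 15.8²)/(2 × 9.81) = 24.16 m

h = 24.2 m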